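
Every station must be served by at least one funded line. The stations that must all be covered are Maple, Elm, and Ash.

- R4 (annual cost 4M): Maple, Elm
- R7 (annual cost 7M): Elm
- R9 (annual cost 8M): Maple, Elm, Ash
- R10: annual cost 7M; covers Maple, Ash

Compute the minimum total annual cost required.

This is a weighted set-cover instance.
R9 alone covers Maple, Elm, Ash — every station.
Total annual cost: 8.

8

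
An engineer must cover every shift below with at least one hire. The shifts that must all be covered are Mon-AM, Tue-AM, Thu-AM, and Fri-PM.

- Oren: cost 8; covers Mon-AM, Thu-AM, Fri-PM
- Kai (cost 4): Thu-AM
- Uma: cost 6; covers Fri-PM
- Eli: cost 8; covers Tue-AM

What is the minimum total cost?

16

Choose Oren and Eli: together they cover Mon-AM, Tue-AM, Thu-AM, Fri-PM — every shift.
Total cost: 8 + 8 = 16.
No cover costs less than 16.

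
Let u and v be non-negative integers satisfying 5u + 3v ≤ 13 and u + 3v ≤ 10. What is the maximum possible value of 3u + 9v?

Relaxing integrality, the LP optimum is 30.00 at (u,v) = (0, 3.33), which is not an integer point.
(u,v)=(0,3): 5·0+3·3=9≤13, 1·0+3·3=9≤10, objective 27.
(u,v)=(1,2): 5·1+3·2=11≤13, 1·1+3·2=7≤10, objective 21.
(u,v)=(0,2): 5·0+3·2=6≤13, 1·0+3·2=6≤10, objective 18.
The best lattice point is (0,3), giving 27.

27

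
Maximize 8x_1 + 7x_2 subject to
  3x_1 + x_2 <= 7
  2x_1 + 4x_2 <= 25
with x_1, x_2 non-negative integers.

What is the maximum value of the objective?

(x_1,x_2)=(0,6): 3·0+1·6=6≤7, 2·0+4·6=24≤25, objective 42.
(x_1,x_2)=(0,5): 3·0+1·5=5≤7, 2·0+4·5=20≤25, objective 35.
The best lattice point is (0,6), giving 42.

42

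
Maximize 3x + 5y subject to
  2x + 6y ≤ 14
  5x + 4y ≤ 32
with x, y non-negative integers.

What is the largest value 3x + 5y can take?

18

(x,y)=(6,0): 2·6+6·0=12≤14, 5·6+4·0=30≤32, objective 18.
(x,y)=(5,0): 2·5+6·0=10≤14, 5·5+4·0=25≤32, objective 15.
The best lattice point is (6,0), giving 18.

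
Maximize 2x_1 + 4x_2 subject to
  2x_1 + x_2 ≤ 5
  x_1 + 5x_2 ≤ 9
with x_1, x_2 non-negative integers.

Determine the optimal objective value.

The continuous relaxation peaks at (1.78, 1.44) with value 9.33; rounding to a feasible lattice point costs some objective.
(x_1,x_2)=(2,1): 2·2+1·1=5≤5, 1·2+5·1=7≤9, objective 8.
(x_1,x_2)=(1,1): 2·1+1·1=3≤5, 1·1+5·1=6≤9, objective 6.
(x_1,x_2)=(0,1): 2·0+1·1=1≤5, 1·0+5·1=5≤9, objective 4.
Maximum is 8 at (x_1,x_2)=(2,1).

8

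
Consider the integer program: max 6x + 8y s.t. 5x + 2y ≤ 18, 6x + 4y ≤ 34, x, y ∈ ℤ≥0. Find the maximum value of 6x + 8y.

64

Relaxing integrality, the LP optimum is 68.00 at (x,y) = (0, 8.5), which is not an integer point.
(x,y)=(0,8): 5·0+2·8=16≤18, 6·0+4·8=32≤34, objective 64.
(x,y)=(0,7): 5·0+2·7=14≤18, 6·0+4·7=28≤34, objective 56.
The best lattice point is (0,8), giving 64.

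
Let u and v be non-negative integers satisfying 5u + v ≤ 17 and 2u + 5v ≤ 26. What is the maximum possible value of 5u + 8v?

The continuous relaxation peaks at (2.57, 4.17) with value 46.22; rounding to a feasible lattice point costs some objective.
(u,v)=(2,4): 5·2+1·4=14≤17, 2·2+5·4=24≤26, objective 42.
(u,v)=(1,4): 5·1+1·4=9≤17, 2·1+5·4=22≤26, objective 37.
(u,v)=(2,3): 5·2+1·3=13≤17, 2·2+5·3=19≤26, objective 34.
(u,v)=(1,3): 5·1+1·3=8≤17, 2·1+5·3=17≤26, objective 29.
The best lattice point is (2,4), giving 42.

42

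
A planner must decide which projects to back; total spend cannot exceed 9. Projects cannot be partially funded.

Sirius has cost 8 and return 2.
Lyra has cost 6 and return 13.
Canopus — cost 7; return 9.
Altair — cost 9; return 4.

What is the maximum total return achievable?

Altair: cost 9 ≤ 9, return 4.
Canopus: cost 7 ≤ 9, return 9.
Lyra: cost 6 ≤ 9, return 13.
Best is Lyra with total return 13.

13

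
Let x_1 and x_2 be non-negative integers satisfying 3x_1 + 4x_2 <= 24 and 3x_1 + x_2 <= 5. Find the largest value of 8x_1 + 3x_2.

(x_1,x_2)=(0,5): 3·0+4·5=20≤24, 3·0+1·5=5≤5, objective 15.
(x_1,x_2)=(0,4): 3·0+4·4=16≤24, 3·0+1·4=4≤5, objective 12.
No feasible integer point exceeds 15.

15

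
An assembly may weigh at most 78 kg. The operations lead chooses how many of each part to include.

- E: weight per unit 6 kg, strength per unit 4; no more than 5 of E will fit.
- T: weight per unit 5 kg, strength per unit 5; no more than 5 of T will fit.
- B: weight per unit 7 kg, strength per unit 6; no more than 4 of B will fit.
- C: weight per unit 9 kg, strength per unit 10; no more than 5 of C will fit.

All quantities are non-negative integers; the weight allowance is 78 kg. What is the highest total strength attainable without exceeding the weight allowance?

This is a bounded integer knapsack.
5×T, 1×B, and 5×C: weight 77 ≤ 78, strength 5·5 + 1·6 + 5·10 = 81.
1×E, 4×T, 1×B, and 5×C: weight 78 ≤ 78, strength 1·4 + 4·5 + 1·6 + 5·10 = 80.
Best is 81.

81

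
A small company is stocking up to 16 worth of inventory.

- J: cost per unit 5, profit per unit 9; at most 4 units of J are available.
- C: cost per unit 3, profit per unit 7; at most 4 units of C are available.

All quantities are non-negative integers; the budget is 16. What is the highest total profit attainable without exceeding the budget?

32

2×J and 2×C: cost 16 ≤ 16, profit 2·9 + 2·7 = 32.
1×J and 3×C: cost 14 ≤ 16, profit 1·9 + 3·7 = 30.
Best is 32.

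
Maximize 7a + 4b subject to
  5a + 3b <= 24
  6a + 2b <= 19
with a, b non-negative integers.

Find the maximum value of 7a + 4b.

(a,b)=(0,8) is feasible, giving 32.
(a,b)=(1,6) is feasible, giving 31.
(a,b)=(0,7) is feasible, giving 28.
The best lattice point is (0,8), giving 32.

32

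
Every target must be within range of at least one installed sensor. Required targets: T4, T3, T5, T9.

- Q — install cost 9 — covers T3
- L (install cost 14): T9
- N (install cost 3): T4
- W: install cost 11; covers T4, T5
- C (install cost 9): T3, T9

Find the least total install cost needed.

20

The greedy cost-per-new-target heuristic would pick N, C, and W for 23, but a cheaper cover exists.
Choose W and C: together they cover T4, T3, T5, T9 — every target.
Total install cost: 11 + 9 = 20.
No cover costs less than 20.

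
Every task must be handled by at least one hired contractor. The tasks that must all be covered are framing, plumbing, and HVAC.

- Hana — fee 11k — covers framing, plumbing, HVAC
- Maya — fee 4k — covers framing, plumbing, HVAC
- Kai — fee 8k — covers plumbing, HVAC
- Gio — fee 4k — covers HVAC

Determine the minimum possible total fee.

Maya alone covers framing, plumbing, HVAC — every task.
Total fee: 4.
No cover costs less than 4.

4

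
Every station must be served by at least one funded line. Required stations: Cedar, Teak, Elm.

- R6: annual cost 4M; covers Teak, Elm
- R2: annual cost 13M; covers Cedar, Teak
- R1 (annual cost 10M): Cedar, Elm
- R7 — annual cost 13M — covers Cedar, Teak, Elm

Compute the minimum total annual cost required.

The greedy cost-per-new-station heuristic would pick R6 and R1 for 14, but a cheaper cover exists.
R7 alone covers Cedar, Teak, Elm — every station.
Total annual cost: 13.
No cover costs less than 13.

13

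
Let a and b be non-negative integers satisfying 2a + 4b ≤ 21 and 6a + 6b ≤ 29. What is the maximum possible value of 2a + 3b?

(a,b)=(0,4): 2·0+4·4=16≤21, 6·0+6·4=24≤29, objective 12.
(a,b)=(1,3): 2·1+4·3=14≤21, 6·1+6·3=24≤29, objective 11.
Maximum is 12 at (a,b)=(0,4).

12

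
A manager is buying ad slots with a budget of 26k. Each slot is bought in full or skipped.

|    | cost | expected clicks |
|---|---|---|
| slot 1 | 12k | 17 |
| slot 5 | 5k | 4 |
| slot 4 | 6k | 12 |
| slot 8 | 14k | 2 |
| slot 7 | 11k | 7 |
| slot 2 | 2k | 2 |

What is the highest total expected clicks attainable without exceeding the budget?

35

Treat it as a binary knapsack problem.
Allowing fractional choices, the relaxed optimum would be about 35.6, but ad slots are indivisible.
slot 1 + slot 4 + slot 2: cost 12 + 6 + 2 = 20 ≤ 26, expected clicks 17 + 12 + 2 = 31.
slot 1 + slot 5 + slot 4: cost 12 + 5 + 6 = 23 ≤ 26, expected clicks 17 + 4 + 12 = 33.
slot 1 + slot 5 + slot 4 + slot 2: cost 12 + 5 + 6 + 2 = 25 ≤ 26, expected clicks 17 + 4 + 12 + 2 = 35.
Best is slot 1, slot 5, slot 4, and slot 2 with total expected clicks 35.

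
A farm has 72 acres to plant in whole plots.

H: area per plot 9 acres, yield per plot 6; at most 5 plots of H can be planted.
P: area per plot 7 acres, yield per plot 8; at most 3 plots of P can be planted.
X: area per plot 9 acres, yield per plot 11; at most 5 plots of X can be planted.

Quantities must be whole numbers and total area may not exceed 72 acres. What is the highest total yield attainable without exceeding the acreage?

X has the best ratio (11/9); taking only X gives at most 5×11 = 55 (stopped by the supply cap of 5).
Mixing does better — 3×P and 5×X: area 66 ≤ 72, yield 3·8 + 5·11 = 79.

79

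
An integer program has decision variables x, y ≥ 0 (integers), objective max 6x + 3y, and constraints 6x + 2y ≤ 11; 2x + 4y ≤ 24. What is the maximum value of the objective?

(x,y)=(0,5): 6·0+2·5=10≤11, 2·0+4·5=20≤24, objective 15.
(x,y)=(0,4): 6·0+2·4=8≤11, 2·0+4·4=16≤24, objective 12.
The best lattice point is (0,5), giving 15.

15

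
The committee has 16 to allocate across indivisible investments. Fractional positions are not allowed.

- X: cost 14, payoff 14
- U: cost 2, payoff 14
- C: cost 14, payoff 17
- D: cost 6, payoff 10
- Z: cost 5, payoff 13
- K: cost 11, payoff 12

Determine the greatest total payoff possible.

37

This is a 0-1 knapsack instance.
U + C: cost 2 + 14 = 16 ≤ 16, payoff 14 + 17 = 31.
U + D + Z: cost 2 + 6 + 5 = 13 ≤ 16, payoff 14 + 10 + 13 = 37.
X + U: cost 14 + 2 = 16 ≤ 16, payoff 14 + 14 = 28.
Best is U, D, and Z with total payoff 37.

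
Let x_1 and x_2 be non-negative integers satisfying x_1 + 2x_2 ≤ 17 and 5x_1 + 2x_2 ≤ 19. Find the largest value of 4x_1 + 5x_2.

(x_1,x_2)=(0,8): 1·0+2·8=16≤17, 5·0+2·8=16≤19, objective 40.
(x_1,x_2)=(1,7): 1·1+2·7=15≤17, 5·1+2·7=19≤19, objective 39.
(x_1,x_2)=(0,7): 1·0+2·7=14≤17, 5·0+2·7=14≤19, objective 35.
Maximum is 40 at (x_1,x_2)=(0,8).

40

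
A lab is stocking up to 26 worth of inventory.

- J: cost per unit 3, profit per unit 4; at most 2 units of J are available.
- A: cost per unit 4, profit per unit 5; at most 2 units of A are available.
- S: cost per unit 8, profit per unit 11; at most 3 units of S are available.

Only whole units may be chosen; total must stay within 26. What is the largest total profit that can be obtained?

35

This is a bounded integer knapsack.
Take 2×J, 1×A, and 2×S: cost 26 ≤ 26, profit 2·4 + 1·5 + 2·11 = 35.
No other integer combination yields more.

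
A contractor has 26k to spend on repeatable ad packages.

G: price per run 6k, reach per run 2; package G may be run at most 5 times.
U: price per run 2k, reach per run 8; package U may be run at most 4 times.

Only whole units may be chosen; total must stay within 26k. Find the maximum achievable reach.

38

This is a bounded integer knapsack.
3×G and 4×U: price 26 ≤ 26, reach 3·2 + 4·8 = 38.
2×G and 4×U: price 20 ≤ 26, reach 2·2 + 4·8 = 36.
Best is 38.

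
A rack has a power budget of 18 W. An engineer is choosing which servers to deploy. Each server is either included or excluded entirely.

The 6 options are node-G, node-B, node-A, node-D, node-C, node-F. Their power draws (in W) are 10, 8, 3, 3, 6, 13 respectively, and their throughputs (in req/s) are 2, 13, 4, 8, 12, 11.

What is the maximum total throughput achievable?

33

This is a 0-1 knapsack instance.
node-B + node-D + node-C: power draw 8 + 3 + 6 = 17 ≤ 18, throughput 13 + 8 + 12 = 33.
node-B + node-A + node-C: power draw 8 + 3 + 6 = 17 ≤ 18, throughput 13 + 4 + 12 = 29.
Best is node-B, node-D, and node-C with total throughput 33.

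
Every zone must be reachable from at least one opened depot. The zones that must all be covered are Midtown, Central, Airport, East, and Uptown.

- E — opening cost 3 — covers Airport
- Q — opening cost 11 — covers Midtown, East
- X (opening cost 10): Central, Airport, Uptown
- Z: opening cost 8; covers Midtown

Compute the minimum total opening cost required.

21

This is a weighted set-cover instance.
The greedy cost-per-new-zone heuristic would pick E, X, and Q for 24, but a cheaper cover exists.
Choose Q and X: together they cover Midtown, Central, Airport, East, Uptown — every zone.
Total opening cost: 11 + 10 = 21.
No cover costs less than 21.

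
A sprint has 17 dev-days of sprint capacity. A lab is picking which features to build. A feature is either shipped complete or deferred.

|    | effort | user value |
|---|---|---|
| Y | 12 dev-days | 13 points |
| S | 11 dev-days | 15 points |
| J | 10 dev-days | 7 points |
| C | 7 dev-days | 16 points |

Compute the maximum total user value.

This is a 0-1 knapsack instance.
Allowing fractional choices, the relaxed optimum would be about 29.6, but features are indivisible.
S: effort 11 ≤ 17, user value 15.
J + C: effort 10 + 7 = 17 ≤ 17, user value 7 + 16 = 23.
C: effort 7 ≤ 17, user value 16.
Best is J and C with total user value 23.

23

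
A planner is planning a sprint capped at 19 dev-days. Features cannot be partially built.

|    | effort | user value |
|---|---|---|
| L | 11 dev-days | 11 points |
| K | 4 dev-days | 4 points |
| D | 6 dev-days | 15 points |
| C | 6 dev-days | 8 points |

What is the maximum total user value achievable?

27

Take K, D, and C: effort 4 + 6 + 6 = 16 ≤ 19, user value 4 + 15 + 8 = 27.
No other feasible combination does better.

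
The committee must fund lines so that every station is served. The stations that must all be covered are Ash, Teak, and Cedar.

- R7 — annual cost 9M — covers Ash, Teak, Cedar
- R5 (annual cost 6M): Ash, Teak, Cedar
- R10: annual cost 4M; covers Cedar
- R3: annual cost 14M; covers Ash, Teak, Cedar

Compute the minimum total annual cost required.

6

R5 alone covers Ash, Teak, Cedar — every station.
Total annual cost: 6.
No cover costs less than 6.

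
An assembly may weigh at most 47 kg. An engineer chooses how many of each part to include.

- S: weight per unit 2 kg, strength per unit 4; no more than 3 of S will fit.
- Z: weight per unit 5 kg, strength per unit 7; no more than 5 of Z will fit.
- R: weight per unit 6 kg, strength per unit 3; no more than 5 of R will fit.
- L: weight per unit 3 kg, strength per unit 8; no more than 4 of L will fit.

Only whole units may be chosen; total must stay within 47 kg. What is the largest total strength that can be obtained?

79

This is a bounded integer knapsack.
L has the best ratio (8/3); taking only L gives at most 4×8 = 32 (stopped by the supply cap of 4).
Mixing does better — 3×S, 5×Z, and 4×L: weight 43 ≤ 47, strength 3·4 + 5·7 + 4·8 = 79.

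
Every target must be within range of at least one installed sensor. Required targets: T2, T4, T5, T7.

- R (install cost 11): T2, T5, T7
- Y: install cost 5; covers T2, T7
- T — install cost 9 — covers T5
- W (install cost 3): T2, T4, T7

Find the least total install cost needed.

12

This is an integer covering problem.
Choose T and W: together they cover T2, T4, T5, T7 — every target.
Total install cost: 9 + 3 = 12.
No cover costs less than 12.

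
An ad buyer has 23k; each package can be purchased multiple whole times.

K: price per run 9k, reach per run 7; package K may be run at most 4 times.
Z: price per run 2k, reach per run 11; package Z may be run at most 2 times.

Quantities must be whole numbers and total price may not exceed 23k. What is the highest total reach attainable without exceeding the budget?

36

This is a bounded integer knapsack.
Take 2×K and 2×Z: price 22 ≤ 23, reach 2·7 + 2·11 = 36.
Z has the best ratio (11/2) and is taken to its limit of 2; remaining capacity is filled optimally with the others.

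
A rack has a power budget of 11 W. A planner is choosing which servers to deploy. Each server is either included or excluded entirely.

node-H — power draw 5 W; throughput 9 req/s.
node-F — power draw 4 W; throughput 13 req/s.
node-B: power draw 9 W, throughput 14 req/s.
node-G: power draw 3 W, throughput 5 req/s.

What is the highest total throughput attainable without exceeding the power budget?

node-F + node-G: power draw 4 + 3 = 7 ≤ 11, throughput 13 + 5 = 18.
node-H + node-G: power draw 5 + 3 = 8 ≤ 11, throughput 9 + 5 = 14.
node-H + node-F: power draw 5 + 4 = 9 ≤ 11, throughput 9 + 13 = 22.
Best is node-H and node-F with total throughput 22.

22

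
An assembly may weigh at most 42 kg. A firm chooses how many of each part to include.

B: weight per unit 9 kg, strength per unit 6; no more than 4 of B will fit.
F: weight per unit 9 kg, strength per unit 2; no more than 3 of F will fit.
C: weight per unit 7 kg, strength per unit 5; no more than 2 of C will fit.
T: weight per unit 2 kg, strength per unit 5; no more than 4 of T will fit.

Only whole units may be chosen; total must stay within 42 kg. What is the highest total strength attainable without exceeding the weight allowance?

43

3×B, 1×C, and 4×T: weight 42 ≤ 42, strength 3·6 + 1·5 + 4·5 = 43.
2×B, 2×C, and 4×T: weight 40 ≤ 42, strength 2·6 + 2·5 + 4·5 = 42.
Best is 43.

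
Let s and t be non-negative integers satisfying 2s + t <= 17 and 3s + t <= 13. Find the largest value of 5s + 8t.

104

(s,t)=(0,13): 2·0+1·13=13≤17, 3·0+1·13=13≤13, objective 104.
(s,t)=(0,12): 2·0+1·12=12≤17, 3·0+1·12=12≤13, objective 96.
No feasible integer point exceeds 104.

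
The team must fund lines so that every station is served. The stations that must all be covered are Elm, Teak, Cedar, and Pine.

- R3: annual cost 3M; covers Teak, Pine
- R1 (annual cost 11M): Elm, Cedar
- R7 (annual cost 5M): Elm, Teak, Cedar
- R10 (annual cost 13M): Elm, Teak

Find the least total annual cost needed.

8

Choose R3 and R7: together they cover Elm, Teak, Cedar, Pine — every station.
Total annual cost: 3 + 5 = 8.
No cover costs less than 8.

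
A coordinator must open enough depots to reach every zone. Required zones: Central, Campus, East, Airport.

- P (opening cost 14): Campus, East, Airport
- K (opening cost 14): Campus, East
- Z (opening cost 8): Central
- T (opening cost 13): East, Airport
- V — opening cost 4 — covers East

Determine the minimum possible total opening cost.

22

The greedy cost-per-new-zone heuristic would pick V, P, and Z for 26, but a cheaper cover exists.
Choose P and Z: together they cover Central, Campus, East, Airport — every zone.
Total opening cost: 14 + 8 = 22.
No cover costs less than 22.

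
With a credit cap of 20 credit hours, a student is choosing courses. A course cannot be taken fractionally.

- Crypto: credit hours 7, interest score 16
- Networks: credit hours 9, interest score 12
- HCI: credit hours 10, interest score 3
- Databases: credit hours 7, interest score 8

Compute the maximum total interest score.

28

Crypto + Networks: credit hours 7 + 9 = 16 ≤ 20, interest score 16 + 12 = 28.
Crypto + Databases: credit hours 7 + 7 = 14 ≤ 20, interest score 16 + 8 = 24.
Best is Crypto and Networks with total interest score 28.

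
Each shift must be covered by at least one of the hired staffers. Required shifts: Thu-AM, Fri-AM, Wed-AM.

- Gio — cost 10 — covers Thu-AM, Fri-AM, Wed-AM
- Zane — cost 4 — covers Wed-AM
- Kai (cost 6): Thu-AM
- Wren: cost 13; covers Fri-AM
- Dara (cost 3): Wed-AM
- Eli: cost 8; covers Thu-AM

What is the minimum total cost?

This is a weighted set-cover instance.
The greedy cost-per-new-shift heuristic would pick Dara and Gio for 13, but a cheaper cover exists.
Gio alone covers Thu-AM, Fri-AM, Wed-AM — every shift.
Total cost: 10.
No cover costs less than 10.

10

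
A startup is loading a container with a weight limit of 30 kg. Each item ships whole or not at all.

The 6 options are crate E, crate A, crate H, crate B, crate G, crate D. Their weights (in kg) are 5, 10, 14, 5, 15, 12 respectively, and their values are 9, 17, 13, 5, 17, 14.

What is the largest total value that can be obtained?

43

This is a 0-1 knapsack instance.
crate E + crate A + crate D: weight 5 + 10 + 12 = 27 ≤ 30, value 9 + 17 + 14 = 40.
crate E + crate A + crate G: weight 5 + 10 + 15 = 30 ≤ 30, value 9 + 17 + 17 = 43.
crate E + crate A + crate H: weight 5 + 10 + 14 = 29 ≤ 30, value 9 + 17 + 13 = 39.
Best is crate E, crate A, and crate G with total value 43.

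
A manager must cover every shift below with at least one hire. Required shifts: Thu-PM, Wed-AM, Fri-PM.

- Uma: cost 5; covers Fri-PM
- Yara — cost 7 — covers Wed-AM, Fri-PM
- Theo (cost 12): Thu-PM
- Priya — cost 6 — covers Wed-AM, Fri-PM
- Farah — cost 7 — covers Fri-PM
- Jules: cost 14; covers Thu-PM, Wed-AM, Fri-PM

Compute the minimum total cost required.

The greedy cost-per-new-shift heuristic would pick Priya and Theo for 18, but a cheaper cover exists.
Jules alone covers Thu-PM, Wed-AM, Fri-PM — every shift.
Total cost: 14.
No cover costs less than 14.

14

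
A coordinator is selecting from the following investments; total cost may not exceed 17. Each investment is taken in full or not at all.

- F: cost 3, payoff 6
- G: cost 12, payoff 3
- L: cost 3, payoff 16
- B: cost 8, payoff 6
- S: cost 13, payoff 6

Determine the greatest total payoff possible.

28

Treat it as a binary knapsack problem.
F + L + B: cost 3 + 3 + 8 = 14 ≤ 17, payoff 6 + 16 + 6 = 28.
F + L: cost 3 + 3 = 6 ≤ 17, payoff 6 + 16 = 22.
Best is F, L, and B with total payoff 28.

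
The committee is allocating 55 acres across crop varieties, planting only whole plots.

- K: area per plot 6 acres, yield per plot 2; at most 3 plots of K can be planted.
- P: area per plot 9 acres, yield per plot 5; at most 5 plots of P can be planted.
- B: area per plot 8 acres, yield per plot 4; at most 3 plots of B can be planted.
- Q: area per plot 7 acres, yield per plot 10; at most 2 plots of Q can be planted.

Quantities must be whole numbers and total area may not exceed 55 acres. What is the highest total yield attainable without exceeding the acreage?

Q has the best ratio (10/7); taking only Q gives at most 2×10 = 20 (stopped by the supply cap of 2).
Mixing does better — 1×K, 3×P, 1×B, and 2×Q: area 55 ≤ 55, yield 1·2 + 3·5 + 1·4 + 2·10 = 41.

41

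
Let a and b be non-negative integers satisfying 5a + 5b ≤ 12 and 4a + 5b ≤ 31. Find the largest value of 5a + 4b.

The continuous relaxation peaks at (2.4, 0) with value 12.00; rounding to a feasible lattice point costs some objective.
(a,b)=(2,0): 5·2+5·0=10≤12, 4·2+5·0=8≤31, objective 10.
(a,b)=(1,1): 5·1+5·1=10≤12, 4·1+5·1=9≤31, objective 9.
(a,b)=(1,0): 5·1+5·0=5≤12, 4·1+5·0=4≤31, objective 5.
No feasible integer point exceeds 10.

10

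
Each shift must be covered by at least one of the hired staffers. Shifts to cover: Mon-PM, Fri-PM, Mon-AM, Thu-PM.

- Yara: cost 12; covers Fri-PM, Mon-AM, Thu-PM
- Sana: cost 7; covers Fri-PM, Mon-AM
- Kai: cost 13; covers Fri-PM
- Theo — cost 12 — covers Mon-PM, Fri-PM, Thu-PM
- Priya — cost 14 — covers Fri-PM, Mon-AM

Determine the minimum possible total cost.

This is an integer covering problem.
Choose Sana and Theo: together they cover Mon-PM, Fri-PM, Mon-AM, Thu-PM — every shift.
Total cost: 7 + 12 = 19.
No cover costs less than 19.

19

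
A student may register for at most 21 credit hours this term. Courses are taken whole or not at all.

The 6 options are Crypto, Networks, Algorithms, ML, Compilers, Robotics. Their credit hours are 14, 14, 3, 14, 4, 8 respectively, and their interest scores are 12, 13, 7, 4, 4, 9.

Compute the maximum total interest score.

Crypto + Algorithms + Compilers: credit hours 14 + 3 + 4 = 21 ≤ 21, interest score 12 + 7 + 4 = 23.
Algorithms + Compilers + Robotics: credit hours 3 + 4 + 8 = 15 ≤ 21, interest score 7 + 4 + 9 = 20.
Networks + Algorithms + Compilers: credit hours 14 + 3 + 4 = 21 ≤ 21, interest score 13 + 7 + 4 = 24.
Best is Networks, Algorithms, and Compilers with total interest score 24.

24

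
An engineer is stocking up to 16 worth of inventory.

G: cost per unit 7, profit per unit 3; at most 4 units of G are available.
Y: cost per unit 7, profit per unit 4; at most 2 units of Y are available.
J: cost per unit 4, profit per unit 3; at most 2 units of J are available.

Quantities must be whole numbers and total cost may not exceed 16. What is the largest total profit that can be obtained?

1×Y and 2×J: cost 15 ≤ 16, profit 1·4 + 2·3 = 10.
1×G and 2×J: cost 15 ≤ 16, profit 1·3 + 2·3 = 9.
Best is 10.

10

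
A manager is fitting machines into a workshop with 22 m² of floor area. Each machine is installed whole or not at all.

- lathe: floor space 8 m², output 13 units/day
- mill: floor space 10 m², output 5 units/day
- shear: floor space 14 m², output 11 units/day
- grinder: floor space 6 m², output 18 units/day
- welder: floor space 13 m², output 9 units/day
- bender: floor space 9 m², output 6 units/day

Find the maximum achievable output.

31

Allowing fractional choices, the relaxed optimum would be about 37.3, but machines are indivisible.
lathe + grinder: floor space 8 + 6 = 14 ≤ 22, output 13 + 18 = 31.
shear + grinder: floor space 14 + 6 = 20 ≤ 22, output 11 + 18 = 29.
grinder + welder: floor space 6 + 13 = 19 ≤ 22, output 18 + 9 = 27.
Best is lathe and grinder with total output 31.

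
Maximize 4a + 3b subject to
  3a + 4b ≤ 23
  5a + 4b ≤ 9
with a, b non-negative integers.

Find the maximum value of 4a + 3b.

Relaxing integrality, the LP optimum is 7.20 at (a,b) = (1.8, 0), which is not an integer point.
(a,b)=(1,1): 3·1+4·1=7≤23, 5·1+4·1=9≤9, objective 7.
(a,b)=(0,2): 3·0+4·2=8≤23, 5·0+4·2=8≤9, objective 6.
Maximum is 7 at (a,b)=(1,1).

7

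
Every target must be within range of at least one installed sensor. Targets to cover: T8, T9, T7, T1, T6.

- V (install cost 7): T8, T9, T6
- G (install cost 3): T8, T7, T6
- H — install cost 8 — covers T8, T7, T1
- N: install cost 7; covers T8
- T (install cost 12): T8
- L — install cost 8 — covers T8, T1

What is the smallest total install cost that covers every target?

Choose V and H: together they cover T8, T9, T7, T1, T6 — every target.
Total install cost: 7 + 8 = 15.

15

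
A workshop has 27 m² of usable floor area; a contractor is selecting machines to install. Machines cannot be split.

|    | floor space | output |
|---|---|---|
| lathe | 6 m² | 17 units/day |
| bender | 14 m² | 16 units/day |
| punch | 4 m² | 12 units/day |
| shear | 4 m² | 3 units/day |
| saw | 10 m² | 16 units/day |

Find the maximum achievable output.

48

Take lathe, punch, shear, and saw: floor space 6 + 4 + 4 + 10 = 24 ≤ 27, output 17 + 12 + 3 + 16 = 48.
No other feasible combination does better.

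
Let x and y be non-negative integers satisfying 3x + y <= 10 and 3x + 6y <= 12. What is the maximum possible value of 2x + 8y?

16

(x,y)=(0,2): 3·0+1·2=2≤10, 3·0+6·2=12≤12, objective 16.
(x,y)=(1,1): 3·1+1·1=4≤10, 3·1+6·1=9≤12, objective 10.
(x,y)=(0,1): 3·0+1·1=1≤10, 3·0+6·1=6≤12, objective 8.
No feasible integer point exceeds 16.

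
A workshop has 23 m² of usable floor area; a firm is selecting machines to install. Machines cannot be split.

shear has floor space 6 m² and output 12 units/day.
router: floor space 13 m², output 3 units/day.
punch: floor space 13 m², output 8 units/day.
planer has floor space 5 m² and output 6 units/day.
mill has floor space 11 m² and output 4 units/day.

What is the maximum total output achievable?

shear + planer: floor space 6 + 5 = 11 ≤ 23, output 12 + 6 = 18.
shear + punch: floor space 6 + 13 = 19 ≤ 23, output 12 + 8 = 20.
shear + planer + mill: floor space 6 + 5 + 11 = 22 ≤ 23, output 12 + 6 + 4 = 22.
Best is shear, planer, and mill with total output 22.

22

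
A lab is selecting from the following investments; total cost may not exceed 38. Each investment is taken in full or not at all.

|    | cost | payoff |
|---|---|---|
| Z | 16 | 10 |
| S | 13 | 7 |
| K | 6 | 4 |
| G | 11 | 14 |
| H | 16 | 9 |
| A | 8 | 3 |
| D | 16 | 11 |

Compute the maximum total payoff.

29

Treat it as a binary knapsack problem.
Allowing fractional choices, the relaxed optimum would be about 32.1, but investments are indivisible.
Z + K + G: cost 16 + 6 + 11 = 33 ≤ 38, payoff 10 + 4 + 14 = 28.
K + G + D: cost 6 + 11 + 16 = 33 ≤ 38, payoff 4 + 14 + 11 = 29.
Best is K, G, and D with total payoff 29.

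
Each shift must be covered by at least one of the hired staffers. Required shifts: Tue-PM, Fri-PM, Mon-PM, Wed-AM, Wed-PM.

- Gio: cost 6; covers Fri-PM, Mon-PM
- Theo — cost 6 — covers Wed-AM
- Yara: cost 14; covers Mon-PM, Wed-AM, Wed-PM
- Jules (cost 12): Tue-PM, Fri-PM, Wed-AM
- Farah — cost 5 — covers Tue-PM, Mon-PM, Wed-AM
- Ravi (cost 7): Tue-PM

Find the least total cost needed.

Choose Gio, Yara, and Farah: together they cover Tue-PM, Fri-PM, Mon-PM, Wed-AM, Wed-PM — every shift.
Total cost: 6 + 14 + 5 = 25.
No cover costs less than 25.

25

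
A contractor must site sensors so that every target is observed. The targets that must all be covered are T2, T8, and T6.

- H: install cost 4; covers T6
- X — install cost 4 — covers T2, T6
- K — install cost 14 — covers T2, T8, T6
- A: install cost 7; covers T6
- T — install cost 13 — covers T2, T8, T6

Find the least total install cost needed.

13

The greedy cost-per-new-target heuristic would pick X and T for 17, but a cheaper cover exists.
T alone covers T2, T8, T6 — every target.
Total install cost: 13.
No cover costs less than 13.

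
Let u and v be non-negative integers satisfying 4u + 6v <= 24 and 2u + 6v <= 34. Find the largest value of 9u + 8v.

54

(u,v)=(6,0): 4·6+6·0=24≤24, 2·6+6·0=12≤34, objective 54.
(u,v)=(5,0): 4·5+6·0=20≤24, 2·5+6·0=10≤34, objective 45.
Maximum is 54 at (u,v)=(6,0).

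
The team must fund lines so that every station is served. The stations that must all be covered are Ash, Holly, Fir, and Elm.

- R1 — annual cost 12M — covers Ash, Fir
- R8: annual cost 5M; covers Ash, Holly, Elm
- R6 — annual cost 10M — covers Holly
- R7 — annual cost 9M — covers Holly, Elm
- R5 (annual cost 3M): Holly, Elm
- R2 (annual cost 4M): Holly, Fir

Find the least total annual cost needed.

The greedy cost-per-new-station heuristic would pick R5, R2, and R8 for 12, but a cheaper cover exists.
Choose R8 and R2: together they cover Ash, Holly, Fir, Elm — every station.
Total annual cost: 5 + 4 = 9.
No cover costs less than 9.

9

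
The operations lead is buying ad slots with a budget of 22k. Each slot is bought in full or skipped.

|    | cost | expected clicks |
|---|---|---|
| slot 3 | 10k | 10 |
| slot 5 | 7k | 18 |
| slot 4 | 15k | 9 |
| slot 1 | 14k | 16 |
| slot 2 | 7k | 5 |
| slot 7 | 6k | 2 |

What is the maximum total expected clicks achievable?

slot 3 + slot 5: cost 10 + 7 = 17 ≤ 22, expected clicks 10 + 18 = 28.
slot 5 + slot 4: cost 7 + 15 = 22 ≤ 22, expected clicks 18 + 9 = 27.
slot 5 + slot 1: cost 7 + 14 = 21 ≤ 22, expected clicks 18 + 16 = 34.
Best is slot 5 and slot 1 with total expected clicks 34.

34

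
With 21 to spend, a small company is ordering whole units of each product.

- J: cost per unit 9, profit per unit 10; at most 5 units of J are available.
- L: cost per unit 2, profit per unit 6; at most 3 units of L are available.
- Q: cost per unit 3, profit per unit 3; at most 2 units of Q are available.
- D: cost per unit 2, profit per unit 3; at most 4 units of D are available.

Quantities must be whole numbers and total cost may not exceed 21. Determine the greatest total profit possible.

This is a bounded integer knapsack.
L has the best ratio (6/2); taking only L gives at most 3×6 = 18 (stopped by the supply cap of 3).
Mixing does better — 1×J, 3×L, and 3×D: cost 21 ≤ 21, profit 1·10 + 3·6 + 3·3 = 37.

37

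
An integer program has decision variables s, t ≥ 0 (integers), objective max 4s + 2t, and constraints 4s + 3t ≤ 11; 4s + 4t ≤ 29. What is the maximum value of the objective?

(s,t)=(2,1): 4·2+3·1=11≤11, 4·2+4·1=12≤29, objective 10.
(s,t)=(1,2): 4·1+3·2=10≤11, 4·1+4·2=12≤29, objective 8.
(s,t)=(2,0): 4·2+3·0=8≤11, 4·2+4·0=8≤29, objective 8.
Maximum is 10 at (s,t)=(2,1).

10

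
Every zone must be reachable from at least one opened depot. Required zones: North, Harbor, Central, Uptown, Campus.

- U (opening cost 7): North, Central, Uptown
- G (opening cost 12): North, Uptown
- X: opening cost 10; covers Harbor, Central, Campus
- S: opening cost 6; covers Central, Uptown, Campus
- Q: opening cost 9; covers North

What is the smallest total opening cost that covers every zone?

The greedy cost-per-new-zone heuristic would pick S, U, and X for 23, but a cheaper cover exists.
Choose U and X: together they cover North, Harbor, Central, Uptown, Campus — every zone.
Total opening cost: 7 + 10 = 17.
No cover costs less than 17.

17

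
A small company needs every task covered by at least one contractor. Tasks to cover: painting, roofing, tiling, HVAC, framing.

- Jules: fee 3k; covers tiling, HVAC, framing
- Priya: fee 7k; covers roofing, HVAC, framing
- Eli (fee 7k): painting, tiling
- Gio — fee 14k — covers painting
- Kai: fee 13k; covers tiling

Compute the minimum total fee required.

Choose Priya and Eli: together they cover painting, roofing, tiling, HVAC, framing — every task.
Total fee: 7 + 7 = 14.

14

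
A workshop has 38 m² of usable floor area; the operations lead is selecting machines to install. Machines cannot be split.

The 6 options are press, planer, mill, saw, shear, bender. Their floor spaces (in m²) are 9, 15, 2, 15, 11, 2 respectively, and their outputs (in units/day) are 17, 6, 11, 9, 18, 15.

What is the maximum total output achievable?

61

press + planer + shear + bender: floor space 9 + 15 + 11 + 2 = 37 ≤ 38, output 17 + 6 + 18 + 15 = 56.
press + saw + shear + bender: floor space 9 + 15 + 11 + 2 = 37 ≤ 38, output 17 + 9 + 18 + 15 = 59.
press + mill + shear + bender: floor space 9 + 2 + 11 + 2 = 24 ≤ 38, output 17 + 11 + 18 + 15 = 61.
Best is press, mill, shear, and bender with total output 61.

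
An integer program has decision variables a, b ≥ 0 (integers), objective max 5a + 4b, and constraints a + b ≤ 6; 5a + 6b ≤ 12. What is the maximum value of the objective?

10

The continuous relaxation peaks at (2.4, 0) with value 12.00; rounding to a feasible lattice point costs some objective.
(a,b)=(2,0): 1·2+1·0=2≤6, 5·2+6·0=10≤12, objective 10.
(a,b)=(1,1): 1·1+1·1=2≤6, 5·1+6·1=11≤12, objective 9.
Maximum is 10 at (a,b)=(2,0).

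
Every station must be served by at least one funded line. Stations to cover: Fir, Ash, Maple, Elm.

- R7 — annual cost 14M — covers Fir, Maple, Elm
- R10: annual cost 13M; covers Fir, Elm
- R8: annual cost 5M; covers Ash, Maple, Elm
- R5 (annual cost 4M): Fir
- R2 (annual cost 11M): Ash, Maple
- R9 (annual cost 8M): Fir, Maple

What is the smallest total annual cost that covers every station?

9

Choose R8 and R5: together they cover Fir, Ash, Maple, Elm — every station.
Total annual cost: 5 + 4 = 9.
No cover costs less than 9.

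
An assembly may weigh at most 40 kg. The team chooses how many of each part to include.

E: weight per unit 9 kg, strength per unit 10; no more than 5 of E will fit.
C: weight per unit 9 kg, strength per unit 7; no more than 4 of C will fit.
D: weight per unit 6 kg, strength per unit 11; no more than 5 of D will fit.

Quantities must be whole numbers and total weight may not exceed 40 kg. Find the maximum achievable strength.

65

1×C and 5×D: weight 39 ≤ 40, strength 1·7 + 5·11 = 62.
1×E and 5×D: weight 39 ≤ 40, strength 1·10 + 5·11 = 65.
Best is 65.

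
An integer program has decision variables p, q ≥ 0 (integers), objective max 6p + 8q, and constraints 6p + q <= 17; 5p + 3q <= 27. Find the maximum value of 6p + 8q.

72

(p,q)=(0,9): 6·0+1·9=9≤17, 5·0+3·9=27≤27, objective 72.
(p,q)=(0,8): 6·0+1·8=8≤17, 5·0+3·8=24≤27, objective 64.
No feasible integer point exceeds 72.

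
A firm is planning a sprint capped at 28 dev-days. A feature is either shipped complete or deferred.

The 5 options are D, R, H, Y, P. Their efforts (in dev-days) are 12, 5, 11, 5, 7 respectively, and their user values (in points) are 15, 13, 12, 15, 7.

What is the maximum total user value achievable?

Take R, H, Y, and P: effort 5 + 11 + 5 + 7 = 28 ≤ 28, user value 13 + 12 + 15 + 7 = 47.
No other feasible combination does better.

47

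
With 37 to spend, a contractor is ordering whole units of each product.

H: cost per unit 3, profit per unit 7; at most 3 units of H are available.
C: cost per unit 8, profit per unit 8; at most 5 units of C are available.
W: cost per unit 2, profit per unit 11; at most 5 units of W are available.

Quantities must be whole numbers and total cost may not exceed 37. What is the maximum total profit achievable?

92

This is a bounded integer knapsack.
3×H, 2×C, and 5×W: cost 35 ≤ 37, profit 3·7 + 2·8 + 5·11 = 92.
1×H, 3×C, and 5×W: cost 37 ≤ 37, profit 1·7 + 3·8 + 5·11 = 86.
Best is 92.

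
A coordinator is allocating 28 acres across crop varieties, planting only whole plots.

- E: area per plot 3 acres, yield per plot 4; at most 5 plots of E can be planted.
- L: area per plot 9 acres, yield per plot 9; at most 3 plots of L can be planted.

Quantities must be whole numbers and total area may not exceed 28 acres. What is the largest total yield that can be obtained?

E has the best ratio (4/3); taking only E gives at most 5×4 = 20 (stopped by the supply cap of 5).
Mixing does better — 3×E and 2×L: area 27 ≤ 28, yield 3·4 + 2·9 = 30.

30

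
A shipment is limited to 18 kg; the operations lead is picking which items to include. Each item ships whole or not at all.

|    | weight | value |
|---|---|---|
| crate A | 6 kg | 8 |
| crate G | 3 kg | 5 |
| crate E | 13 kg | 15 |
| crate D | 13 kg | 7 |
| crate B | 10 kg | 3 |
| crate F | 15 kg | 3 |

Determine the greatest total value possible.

20

Take crate G and crate E: weight 3 + 13 = 16 ≤ 18, value 5 + 15 = 20.
No other feasible combination does better.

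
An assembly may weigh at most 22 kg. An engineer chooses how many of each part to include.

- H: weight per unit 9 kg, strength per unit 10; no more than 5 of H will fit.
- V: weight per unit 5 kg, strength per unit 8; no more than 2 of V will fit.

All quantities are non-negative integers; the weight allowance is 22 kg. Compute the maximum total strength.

V has the best ratio (8/5); taking only V gives at most 2×8 = 16 (stopped by the supply cap of 2).
Mixing does better — 1×H and 2×V: weight 19 ≤ 22, strength 1·10 + 2·8 = 26.

26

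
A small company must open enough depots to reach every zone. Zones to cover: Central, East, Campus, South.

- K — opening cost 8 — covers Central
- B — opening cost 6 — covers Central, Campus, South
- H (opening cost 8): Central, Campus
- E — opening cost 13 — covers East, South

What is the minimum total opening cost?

19

Choose B and E: together they cover Central, East, Campus, South — every zone.
Total opening cost: 6 + 13 = 19.
No cover costs less than 19.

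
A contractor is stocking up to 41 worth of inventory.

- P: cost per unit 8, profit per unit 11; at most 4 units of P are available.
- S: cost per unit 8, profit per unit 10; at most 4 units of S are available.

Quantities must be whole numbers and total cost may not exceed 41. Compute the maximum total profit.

54

This is a bounded integer knapsack.
Take 4×P and 1×S: cost 40 ≤ 41, profit 4·11 + 1·10 = 54.
P has the best ratio (11/8) and is taken to its limit of 4; remaining capacity is filled optimally with the others.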